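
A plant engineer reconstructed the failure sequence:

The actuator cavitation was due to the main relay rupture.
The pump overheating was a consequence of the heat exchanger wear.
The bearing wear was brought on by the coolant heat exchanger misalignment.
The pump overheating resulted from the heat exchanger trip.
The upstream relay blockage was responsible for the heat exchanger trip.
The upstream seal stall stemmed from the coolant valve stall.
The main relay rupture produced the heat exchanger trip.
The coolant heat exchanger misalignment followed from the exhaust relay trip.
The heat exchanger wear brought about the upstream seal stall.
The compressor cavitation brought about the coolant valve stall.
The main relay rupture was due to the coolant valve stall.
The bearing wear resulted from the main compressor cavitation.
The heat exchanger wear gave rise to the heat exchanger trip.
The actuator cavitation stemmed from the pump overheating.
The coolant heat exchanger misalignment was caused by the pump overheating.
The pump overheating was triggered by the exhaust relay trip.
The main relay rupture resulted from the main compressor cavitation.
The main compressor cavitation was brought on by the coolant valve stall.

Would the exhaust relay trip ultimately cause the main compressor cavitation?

The exhaust relay trip leads to the pump overheating, the coolant heat exchanger misalignment, the bearing wear, the actuator cavitation; the main compressor cavitation is not among them.

No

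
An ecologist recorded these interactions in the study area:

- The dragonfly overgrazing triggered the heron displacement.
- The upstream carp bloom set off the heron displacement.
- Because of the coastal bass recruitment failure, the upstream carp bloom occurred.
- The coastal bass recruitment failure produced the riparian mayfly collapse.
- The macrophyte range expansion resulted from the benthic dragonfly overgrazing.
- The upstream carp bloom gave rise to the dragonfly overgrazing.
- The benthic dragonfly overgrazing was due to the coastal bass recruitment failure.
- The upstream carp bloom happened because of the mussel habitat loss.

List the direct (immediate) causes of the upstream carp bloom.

the coastal bass recruitment failure, the mussel habitat loss → the upstream carp bloom with nothing further upstream stated.

the coastal bass recruitment failure, the mussel habitat loss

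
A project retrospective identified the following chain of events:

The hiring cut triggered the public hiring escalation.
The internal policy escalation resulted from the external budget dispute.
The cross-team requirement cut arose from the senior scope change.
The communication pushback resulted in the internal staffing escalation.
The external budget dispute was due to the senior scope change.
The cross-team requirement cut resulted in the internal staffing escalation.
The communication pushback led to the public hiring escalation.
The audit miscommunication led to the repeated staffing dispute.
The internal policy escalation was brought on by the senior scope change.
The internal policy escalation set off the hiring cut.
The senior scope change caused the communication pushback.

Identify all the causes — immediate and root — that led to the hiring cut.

the external budget dispute, the internal policy escalation, the senior scope change

Immediate cause of the hiring cut: the internal policy escalation.
Further upstream: the senior scope change, the external budget dispute.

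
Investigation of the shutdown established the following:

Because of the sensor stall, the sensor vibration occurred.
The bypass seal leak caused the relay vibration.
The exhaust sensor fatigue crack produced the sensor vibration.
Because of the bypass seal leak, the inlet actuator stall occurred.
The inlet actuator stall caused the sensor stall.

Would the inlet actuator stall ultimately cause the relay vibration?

No

The inlet actuator stall leads to the sensor stall, the sensor vibration; the relay vibration is not among them.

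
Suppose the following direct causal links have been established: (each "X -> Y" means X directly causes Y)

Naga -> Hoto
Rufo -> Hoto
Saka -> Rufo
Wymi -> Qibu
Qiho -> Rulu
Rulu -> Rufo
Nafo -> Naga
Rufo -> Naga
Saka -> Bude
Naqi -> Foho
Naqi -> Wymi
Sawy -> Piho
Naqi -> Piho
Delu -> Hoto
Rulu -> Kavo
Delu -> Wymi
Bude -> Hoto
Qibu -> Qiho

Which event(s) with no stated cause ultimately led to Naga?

Delu, Nafo, Naqi, Saka

Tracing upstream from Naga: Naga ← Rufo ← Rulu ← Qiho ← Qibu ← Wymi ← Delu.
A separate upstream branch: Naga ← Rufo ← Rulu ← Qiho ← Qibu ← Wymi ← Naqi.
A separate upstream branch: Naga ← Rufo ← Saka.
A separate upstream branch: Naga ← Nafo.
Each of those chain origins has no stated cause.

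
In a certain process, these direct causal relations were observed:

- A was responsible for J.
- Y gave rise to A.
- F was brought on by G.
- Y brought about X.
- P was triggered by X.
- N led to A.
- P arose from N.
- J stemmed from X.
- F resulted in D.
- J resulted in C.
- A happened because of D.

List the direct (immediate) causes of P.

N, X

Upstream contributors include Y, but only N, X feed directly into P.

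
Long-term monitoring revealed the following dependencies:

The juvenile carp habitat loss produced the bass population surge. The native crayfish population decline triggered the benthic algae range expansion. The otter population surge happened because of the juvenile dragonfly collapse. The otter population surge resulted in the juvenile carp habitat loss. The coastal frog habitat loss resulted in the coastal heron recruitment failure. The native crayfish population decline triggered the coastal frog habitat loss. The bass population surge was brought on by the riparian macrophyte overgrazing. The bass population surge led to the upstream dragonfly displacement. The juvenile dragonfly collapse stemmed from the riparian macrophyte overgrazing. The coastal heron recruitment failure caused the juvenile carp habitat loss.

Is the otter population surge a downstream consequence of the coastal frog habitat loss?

No

The coastal frog habitat loss leads to the coastal heron recruitment failure, the juvenile carp habitat loss, the bass population surge, the upstream dragonfly displacement; the otter population surge is not among them.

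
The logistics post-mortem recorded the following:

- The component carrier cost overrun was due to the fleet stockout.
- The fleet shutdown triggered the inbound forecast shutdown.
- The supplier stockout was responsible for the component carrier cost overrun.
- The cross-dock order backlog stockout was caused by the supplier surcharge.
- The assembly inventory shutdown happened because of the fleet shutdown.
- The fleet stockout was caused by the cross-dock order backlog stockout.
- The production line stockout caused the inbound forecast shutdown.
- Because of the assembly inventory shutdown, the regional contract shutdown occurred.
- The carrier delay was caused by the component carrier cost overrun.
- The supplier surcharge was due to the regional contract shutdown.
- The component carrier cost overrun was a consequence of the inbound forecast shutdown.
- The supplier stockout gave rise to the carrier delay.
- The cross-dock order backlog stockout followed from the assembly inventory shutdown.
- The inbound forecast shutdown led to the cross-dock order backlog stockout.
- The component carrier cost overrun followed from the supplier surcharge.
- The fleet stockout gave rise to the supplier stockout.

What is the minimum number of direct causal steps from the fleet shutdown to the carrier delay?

3

Shortest chain: the fleet shutdown → the inbound forecast shutdown → the component carrier cost overrun → the carrier delay.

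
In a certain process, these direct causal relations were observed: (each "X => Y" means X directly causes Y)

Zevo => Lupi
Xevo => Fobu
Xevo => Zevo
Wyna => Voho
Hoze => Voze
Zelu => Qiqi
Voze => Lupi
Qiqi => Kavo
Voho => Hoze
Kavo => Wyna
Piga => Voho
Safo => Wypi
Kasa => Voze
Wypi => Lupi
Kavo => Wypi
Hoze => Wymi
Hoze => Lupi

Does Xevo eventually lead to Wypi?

No

Xevo leads to Fobu, Zevo, Lupi; Wypi is not among them.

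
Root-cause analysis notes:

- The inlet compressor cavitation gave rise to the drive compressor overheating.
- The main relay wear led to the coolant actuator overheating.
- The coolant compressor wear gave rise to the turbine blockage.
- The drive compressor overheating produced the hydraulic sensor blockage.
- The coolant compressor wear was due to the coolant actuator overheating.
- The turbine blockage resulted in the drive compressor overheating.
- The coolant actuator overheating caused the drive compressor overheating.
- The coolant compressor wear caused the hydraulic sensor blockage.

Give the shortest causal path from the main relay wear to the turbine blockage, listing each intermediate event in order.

the main relay wear → the coolant actuator overheating
the coolant actuator overheating → the coolant compressor wear
the coolant compressor wear → the turbine blockage
Length: 3 steps.

the main relay wear → the coolant actuator overheating → the coolant compressor wear → the turbine blockage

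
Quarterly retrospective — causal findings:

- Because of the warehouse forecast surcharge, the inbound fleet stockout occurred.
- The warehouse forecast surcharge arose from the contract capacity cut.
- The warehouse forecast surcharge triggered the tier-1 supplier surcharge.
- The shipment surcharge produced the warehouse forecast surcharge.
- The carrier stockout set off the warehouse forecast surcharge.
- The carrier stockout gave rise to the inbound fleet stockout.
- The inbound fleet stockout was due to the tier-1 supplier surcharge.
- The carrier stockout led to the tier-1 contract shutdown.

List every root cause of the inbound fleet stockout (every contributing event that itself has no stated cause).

Tracing upstream from the inbound fleet stockout: the inbound fleet stockout ← the carrier stockout.
A separate upstream branch: the inbound fleet stockout ← the warehouse forecast surcharge ← the contract capacity cut.
A separate upstream branch: the inbound fleet stockout ← the warehouse forecast surcharge ← the shipment surcharge.
Each of those chain origins has no stated cause.

the carrier stockout, the contract capacity cut, the shipment surcharge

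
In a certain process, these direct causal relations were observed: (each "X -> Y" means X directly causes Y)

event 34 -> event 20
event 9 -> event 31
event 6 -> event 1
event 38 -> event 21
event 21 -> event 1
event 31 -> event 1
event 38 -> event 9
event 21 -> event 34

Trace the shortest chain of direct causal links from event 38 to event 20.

event 38 → event 21
event 21 → event 34
event 34 → event 20
Length: 3 steps.

event 38 → event 21 → event 34 → event 20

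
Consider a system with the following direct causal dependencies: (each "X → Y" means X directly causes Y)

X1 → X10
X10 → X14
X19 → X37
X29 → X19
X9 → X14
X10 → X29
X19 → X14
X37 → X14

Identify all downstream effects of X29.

X14, X19, X37

Direct effects: X19.
2 steps out: X37, X14.
Not reachable from it: X1, X10, X9.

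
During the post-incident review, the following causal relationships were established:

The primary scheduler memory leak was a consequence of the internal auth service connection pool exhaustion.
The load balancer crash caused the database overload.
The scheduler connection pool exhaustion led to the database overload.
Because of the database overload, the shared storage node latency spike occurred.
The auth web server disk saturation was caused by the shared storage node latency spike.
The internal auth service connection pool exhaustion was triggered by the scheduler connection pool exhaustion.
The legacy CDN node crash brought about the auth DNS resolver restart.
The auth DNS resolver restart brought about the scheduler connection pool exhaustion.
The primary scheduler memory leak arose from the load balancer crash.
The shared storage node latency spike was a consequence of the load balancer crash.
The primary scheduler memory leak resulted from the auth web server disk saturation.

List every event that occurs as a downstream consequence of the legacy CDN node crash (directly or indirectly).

Direct effects: the auth DNS resolver restart.
2 steps out: the scheduler connection pool exhaustion.
3 steps out: the database overload, the internal auth service connection pool exhaustion.
4 steps out: the shared storage node latency spike, the primary scheduler memory leak.
5 steps out: the auth web server disk saturation.
Not reachable from it: the load balancer crash.

the auth DNS resolver restart, the auth web server disk saturation, the database overload, the internal auth service connection pool exhaustion, the primary scheduler memory leak, the scheduler connection pool exhaustion, the shared storage node latency spike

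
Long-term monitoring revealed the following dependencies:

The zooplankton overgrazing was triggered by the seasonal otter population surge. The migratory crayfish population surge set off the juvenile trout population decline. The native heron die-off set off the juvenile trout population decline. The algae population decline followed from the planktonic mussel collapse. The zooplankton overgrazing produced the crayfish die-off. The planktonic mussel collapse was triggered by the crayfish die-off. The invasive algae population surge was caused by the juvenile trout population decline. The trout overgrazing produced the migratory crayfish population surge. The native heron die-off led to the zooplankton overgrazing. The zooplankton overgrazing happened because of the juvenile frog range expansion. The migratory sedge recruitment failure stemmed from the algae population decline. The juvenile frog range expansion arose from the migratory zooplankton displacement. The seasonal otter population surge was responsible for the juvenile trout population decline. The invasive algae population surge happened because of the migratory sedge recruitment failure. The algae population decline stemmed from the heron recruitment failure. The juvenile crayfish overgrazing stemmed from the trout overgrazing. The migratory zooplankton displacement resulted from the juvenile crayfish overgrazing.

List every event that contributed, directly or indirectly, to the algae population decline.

the crayfish die-off, the heron recruitment failure, the juvenile crayfish overgrazing, the juvenile frog range expansion, the migratory zooplankton displacement, the native heron die-off, the planktonic mussel collapse, the seasonal otter population surge, the trout overgrazing, the zooplankton overgrazing

Immediate causes of the algae population decline: the heron recruitment failure, the planktonic mussel collapse.
Further upstream: the trout overgrazing, the juvenile crayfish overgrazing, the migratory zooplankton displacement, the juvenile frog range expansion, the native heron die-off, the seasonal otter population surge, the zooplankton overgrazing, the crayfish die-off.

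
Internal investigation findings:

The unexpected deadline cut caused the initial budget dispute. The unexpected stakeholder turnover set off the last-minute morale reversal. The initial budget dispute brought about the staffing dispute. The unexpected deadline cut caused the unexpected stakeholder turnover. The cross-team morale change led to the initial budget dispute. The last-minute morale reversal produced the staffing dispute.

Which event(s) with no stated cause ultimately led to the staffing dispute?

the cross-team morale change, the unexpected deadline cut

Tracing upstream from the staffing dispute: the staffing dispute ← the initial budget dispute ← the unexpected deadline cut.
A separate upstream branch: the staffing dispute ← the initial budget dispute ← the cross-team morale change.
Each of those chain origins has no stated cause.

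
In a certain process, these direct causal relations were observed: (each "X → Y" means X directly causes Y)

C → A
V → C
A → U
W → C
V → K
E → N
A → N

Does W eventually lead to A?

There is a causal chain: W → C → A.

Yes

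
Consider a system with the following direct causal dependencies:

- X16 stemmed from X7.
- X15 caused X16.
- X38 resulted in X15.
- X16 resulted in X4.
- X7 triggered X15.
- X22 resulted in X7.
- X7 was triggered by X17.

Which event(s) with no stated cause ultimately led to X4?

X17, X22, X38

Tracing upstream from X4: X4 ← X16 ← X7 ← X17.
A separate upstream branch: X4 ← X16 ← X15 ← X38.
A separate upstream branch: X4 ← X16 ← X7 ← X22.
Each of those chain origins has no stated cause.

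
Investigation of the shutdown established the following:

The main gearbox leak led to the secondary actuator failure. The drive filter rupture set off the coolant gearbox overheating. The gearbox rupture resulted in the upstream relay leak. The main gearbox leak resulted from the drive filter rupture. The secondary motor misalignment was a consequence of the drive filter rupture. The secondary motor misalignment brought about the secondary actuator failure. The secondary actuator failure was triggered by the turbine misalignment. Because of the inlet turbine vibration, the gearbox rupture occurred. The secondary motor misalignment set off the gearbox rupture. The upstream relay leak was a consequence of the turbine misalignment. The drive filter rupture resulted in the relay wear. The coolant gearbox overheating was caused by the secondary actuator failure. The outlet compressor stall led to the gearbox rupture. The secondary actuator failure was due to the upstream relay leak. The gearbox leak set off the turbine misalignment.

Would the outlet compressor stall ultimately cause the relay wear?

No

The outlet compressor stall leads to the gearbox rupture, the upstream relay leak, the secondary actuator failure, the coolant gearbox overheating; the relay wear is not among them.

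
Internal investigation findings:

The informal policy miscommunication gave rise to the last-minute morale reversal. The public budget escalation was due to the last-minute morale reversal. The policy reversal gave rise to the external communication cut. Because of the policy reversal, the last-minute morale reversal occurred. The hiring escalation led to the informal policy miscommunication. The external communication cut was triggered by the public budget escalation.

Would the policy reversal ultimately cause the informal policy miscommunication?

No

The policy reversal leads to the last-minute morale reversal, the public budget escalation, the external communication cut; the informal policy miscommunication is not among them.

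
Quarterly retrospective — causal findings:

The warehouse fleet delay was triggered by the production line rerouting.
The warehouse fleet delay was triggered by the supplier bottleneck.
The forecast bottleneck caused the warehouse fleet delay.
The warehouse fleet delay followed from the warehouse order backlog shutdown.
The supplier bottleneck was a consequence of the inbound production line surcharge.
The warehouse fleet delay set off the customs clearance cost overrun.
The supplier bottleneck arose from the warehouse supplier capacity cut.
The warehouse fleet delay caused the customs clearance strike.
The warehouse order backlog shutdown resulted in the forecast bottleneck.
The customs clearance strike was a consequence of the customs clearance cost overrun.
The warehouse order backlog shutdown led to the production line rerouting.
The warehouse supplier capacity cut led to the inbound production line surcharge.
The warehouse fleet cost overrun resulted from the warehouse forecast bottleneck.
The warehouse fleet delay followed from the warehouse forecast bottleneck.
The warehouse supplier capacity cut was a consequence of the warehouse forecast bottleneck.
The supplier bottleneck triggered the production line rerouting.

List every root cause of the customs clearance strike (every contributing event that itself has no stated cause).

the warehouse forecast bottleneck, the warehouse order backlog shutdown

Tracing upstream from the customs clearance strike: the customs clearance strike ← the warehouse fleet delay ← the warehouse forecast bottleneck.
A separate upstream branch: the customs clearance strike ← the warehouse fleet delay ← the warehouse order backlog shutdown.
Each of those chain origins has no stated cause.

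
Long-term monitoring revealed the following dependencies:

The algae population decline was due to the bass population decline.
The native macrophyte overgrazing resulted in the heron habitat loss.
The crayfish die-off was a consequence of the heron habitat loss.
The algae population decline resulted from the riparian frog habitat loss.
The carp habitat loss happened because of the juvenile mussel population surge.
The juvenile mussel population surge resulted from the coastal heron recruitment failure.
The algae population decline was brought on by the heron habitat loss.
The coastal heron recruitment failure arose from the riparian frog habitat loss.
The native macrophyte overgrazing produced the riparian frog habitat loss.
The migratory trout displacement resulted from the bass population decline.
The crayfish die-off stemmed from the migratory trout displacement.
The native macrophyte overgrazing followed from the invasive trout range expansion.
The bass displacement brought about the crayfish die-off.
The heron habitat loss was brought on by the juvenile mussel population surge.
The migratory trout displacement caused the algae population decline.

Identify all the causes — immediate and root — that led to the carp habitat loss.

the coastal heron recruitment failure, the invasive trout range expansion, the juvenile mussel population surge, the native macrophyte overgrazing, the riparian frog habitat loss

Immediate cause of the carp habitat loss: the juvenile mussel population surge.
Further upstream: the invasive trout range expansion, the native macrophyte overgrazing, the riparian frog habitat loss, the coastal heron recruitment failure.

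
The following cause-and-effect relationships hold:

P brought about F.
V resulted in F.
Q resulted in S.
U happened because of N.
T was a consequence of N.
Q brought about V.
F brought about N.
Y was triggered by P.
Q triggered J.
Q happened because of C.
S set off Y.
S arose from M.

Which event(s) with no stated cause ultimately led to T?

Tracing upstream from T: T ← N ← F ← P.
A separate upstream branch: T ← N ← F ← V ← Q ← C.
Each of those chain origins has no stated cause.

C, P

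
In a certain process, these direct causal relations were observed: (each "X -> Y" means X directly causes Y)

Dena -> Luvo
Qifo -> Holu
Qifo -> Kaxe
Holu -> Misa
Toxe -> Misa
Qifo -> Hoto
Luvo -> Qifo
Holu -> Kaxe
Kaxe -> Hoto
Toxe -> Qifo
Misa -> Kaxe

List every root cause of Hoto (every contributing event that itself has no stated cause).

Dena, Toxe

Tracing upstream from Hoto: Hoto ← Qifo ← Toxe.
A separate upstream branch: Hoto ← Qifo ← Luvo ← Dena.
Each of those chain origins has no stated cause.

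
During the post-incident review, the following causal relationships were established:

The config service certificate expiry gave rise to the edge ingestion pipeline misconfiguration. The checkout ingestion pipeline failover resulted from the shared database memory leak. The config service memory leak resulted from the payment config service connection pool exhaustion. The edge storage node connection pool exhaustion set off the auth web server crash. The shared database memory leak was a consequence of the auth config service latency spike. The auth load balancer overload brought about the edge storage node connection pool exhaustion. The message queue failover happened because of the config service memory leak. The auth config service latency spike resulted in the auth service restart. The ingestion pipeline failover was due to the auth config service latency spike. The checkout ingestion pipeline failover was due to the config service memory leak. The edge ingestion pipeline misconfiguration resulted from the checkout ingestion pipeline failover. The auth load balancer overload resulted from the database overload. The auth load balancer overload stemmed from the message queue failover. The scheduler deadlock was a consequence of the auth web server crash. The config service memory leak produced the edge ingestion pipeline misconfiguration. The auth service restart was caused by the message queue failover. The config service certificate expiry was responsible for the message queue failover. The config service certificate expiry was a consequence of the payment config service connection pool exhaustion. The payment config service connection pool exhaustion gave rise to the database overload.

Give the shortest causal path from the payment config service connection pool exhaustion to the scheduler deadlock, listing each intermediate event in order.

the payment config service connection pool exhaustion → the database overload → the auth load balancer overload → the edge storage node connection pool exhaustion → the auth web server crash → the scheduler deadlock

the payment config service connection pool exhaustion → the database overload
the database overload → the auth load balancer overload
the auth load balancer overload → the edge storage node connection pool exhaustion
the edge storage node connection pool exhaustion → the auth web server crash
the auth web server crash → the scheduler deadlock
Length: 5 steps.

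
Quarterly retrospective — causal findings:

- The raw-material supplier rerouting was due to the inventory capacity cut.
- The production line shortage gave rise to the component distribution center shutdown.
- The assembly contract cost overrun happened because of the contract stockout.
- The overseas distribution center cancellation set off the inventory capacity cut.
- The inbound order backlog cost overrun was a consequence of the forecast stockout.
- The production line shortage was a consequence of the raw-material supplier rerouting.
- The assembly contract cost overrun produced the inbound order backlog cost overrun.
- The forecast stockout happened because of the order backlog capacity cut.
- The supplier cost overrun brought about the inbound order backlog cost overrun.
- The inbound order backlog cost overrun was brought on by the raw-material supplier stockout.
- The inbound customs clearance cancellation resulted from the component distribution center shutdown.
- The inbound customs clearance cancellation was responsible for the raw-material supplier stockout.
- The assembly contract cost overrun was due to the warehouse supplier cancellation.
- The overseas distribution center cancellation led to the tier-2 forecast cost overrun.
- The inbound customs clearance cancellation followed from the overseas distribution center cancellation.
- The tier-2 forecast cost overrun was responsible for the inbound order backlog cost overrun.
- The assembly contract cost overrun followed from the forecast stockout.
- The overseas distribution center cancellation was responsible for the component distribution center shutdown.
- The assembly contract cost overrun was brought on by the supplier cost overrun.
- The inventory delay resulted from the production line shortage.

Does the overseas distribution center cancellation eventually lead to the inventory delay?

Yes

There is a causal chain: the overseas distribution center cancellation → the inventory capacity cut → the raw-material supplier rerouting → the production line shortage → the inventory delay.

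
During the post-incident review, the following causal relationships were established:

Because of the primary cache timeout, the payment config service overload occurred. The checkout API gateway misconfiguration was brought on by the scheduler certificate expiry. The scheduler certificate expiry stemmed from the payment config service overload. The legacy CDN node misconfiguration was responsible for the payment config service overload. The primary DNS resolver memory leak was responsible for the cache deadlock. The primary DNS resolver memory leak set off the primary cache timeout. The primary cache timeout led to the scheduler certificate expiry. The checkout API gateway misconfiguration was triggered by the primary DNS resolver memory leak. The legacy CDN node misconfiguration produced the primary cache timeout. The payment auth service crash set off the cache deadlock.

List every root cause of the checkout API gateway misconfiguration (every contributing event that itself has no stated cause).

Tracing upstream from the checkout API gateway misconfiguration: the checkout API gateway misconfiguration ← the primary DNS resolver memory leak.
A separate upstream branch: the checkout API gateway misconfiguration ← the scheduler certificate expiry ← the primary cache timeout ← the legacy CDN node misconfiguration.
Each of those chain origins has no stated cause.

the legacy CDN node misconfiguration, the primary DNS resolver memory leak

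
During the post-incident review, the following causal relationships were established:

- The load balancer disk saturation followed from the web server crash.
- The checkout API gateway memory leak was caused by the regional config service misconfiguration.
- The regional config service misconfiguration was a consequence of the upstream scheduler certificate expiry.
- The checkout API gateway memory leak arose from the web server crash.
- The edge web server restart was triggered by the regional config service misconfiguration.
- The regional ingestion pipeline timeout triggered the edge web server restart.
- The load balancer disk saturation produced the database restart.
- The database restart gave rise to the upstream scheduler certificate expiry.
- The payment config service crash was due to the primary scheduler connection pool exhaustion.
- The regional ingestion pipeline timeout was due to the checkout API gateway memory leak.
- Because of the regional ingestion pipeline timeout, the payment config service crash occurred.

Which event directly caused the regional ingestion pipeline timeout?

Upstream contributors include the web server crash, the load balancer disk saturation, the database restart, the upstream scheduler certificate expiry, the regional config service misconfiguration, but only the checkout API gateway memory leak feeds directly into the regional ingestion pipeline timeout.

the checkout API gateway memory leak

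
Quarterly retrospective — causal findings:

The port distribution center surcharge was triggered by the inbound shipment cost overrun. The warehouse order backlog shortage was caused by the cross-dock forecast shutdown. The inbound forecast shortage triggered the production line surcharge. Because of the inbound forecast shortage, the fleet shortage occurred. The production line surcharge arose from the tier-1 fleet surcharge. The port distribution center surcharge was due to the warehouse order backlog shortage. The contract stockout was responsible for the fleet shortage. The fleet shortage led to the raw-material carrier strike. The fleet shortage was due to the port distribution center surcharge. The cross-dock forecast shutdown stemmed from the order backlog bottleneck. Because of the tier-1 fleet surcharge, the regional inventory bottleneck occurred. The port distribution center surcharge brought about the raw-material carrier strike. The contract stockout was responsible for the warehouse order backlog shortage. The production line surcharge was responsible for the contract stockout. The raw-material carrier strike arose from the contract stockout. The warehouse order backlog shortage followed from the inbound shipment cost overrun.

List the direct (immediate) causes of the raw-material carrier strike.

the contract stockout, the fleet shortage, the port distribution center surcharge

Upstream contributors include the inbound forecast shortage, the order backlog bottleneck, the tier-1 fleet surcharge, the production line surcharge, the cross-dock forecast shutdown, the inbound shipment cost overrun, the warehouse order backlog shortage, but only the contract stockout, the fleet shortage, the port distribution center surcharge feed directly into the raw-material carrier strike.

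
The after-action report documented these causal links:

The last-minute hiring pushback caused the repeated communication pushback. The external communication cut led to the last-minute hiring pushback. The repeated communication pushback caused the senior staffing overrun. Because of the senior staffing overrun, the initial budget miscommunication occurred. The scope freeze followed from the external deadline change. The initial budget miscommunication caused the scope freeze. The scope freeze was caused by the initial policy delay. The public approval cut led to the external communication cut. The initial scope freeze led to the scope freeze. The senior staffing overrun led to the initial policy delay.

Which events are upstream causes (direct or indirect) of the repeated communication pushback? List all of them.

Immediate cause of the repeated communication pushback: the last-minute hiring pushback.
Further upstream: the public approval cut, the external communication cut.

the external communication cut, the last-minute hiring pushback, the public approval cut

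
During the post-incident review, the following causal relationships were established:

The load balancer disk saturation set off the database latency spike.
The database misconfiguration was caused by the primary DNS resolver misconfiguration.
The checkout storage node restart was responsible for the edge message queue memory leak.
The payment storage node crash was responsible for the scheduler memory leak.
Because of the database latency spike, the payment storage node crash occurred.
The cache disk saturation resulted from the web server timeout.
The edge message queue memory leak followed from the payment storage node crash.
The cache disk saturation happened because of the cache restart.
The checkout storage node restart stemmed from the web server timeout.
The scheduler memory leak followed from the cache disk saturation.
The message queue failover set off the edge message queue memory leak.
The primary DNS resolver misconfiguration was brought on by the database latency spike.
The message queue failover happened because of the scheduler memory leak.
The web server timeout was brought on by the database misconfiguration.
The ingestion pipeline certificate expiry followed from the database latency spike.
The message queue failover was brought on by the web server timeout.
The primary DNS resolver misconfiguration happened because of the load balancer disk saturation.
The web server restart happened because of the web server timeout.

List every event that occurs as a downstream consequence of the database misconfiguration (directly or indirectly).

the cache disk saturation, the checkout storage node restart, the edge message queue memory leak, the message queue failover, the scheduler memory leak, the web server restart, the web server timeout

Direct effects: the web server timeout.
2 steps out: the cache disk saturation, the checkout storage node restart, the message queue failover, the web server restart.
3 steps out: the scheduler memory leak, the edge message queue memory leak.
Not reachable from it: the load balancer disk saturation, the database latency spike, the primary DNS resolver misconfiguration, the payment storage node crash, the ingestion pipeline certificate expiry, the cache restart.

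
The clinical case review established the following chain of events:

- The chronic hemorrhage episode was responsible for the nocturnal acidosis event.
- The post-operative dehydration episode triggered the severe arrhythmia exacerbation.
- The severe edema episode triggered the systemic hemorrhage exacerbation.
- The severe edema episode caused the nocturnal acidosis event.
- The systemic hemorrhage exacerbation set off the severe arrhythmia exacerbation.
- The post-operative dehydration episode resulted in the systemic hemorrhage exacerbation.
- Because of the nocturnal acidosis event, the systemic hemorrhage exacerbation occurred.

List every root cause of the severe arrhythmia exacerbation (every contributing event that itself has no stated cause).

Tracing upstream from the severe arrhythmia exacerbation: the severe arrhythmia exacerbation ← the systemic hemorrhage exacerbation ← the nocturnal acidosis event ← the chronic hemorrhage episode.
A separate upstream branch: the severe arrhythmia exacerbation ← the systemic hemorrhage exacerbation ← the severe edema episode.
A separate upstream branch: the severe arrhythmia exacerbation ← the post-operative dehydration episode.
Each of those chain origins has no stated cause.

the chronic hemorrhage episode, the post-operative dehydration episode, the severe edema episode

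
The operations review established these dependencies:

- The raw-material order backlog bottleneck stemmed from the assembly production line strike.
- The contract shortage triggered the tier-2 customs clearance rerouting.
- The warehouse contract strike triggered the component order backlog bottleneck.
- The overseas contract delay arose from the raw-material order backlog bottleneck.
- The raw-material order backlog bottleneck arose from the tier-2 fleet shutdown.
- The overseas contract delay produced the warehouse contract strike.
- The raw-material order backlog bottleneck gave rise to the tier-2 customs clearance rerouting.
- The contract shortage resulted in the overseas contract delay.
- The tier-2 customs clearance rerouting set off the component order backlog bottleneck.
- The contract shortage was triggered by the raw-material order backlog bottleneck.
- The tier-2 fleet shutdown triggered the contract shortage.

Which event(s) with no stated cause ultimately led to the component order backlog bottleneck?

Tracing upstream from the component order backlog bottleneck: the component order backlog bottleneck ← the tier-2 customs clearance rerouting ← the raw-material order backlog bottleneck ← the tier-2 fleet shutdown.
A separate upstream branch: the component order backlog bottleneck ← the tier-2 customs clearance rerouting ← the raw-material order backlog bottleneck ← the assembly production line strike.
Each of those chain origins has no stated cause.

the assembly production line strike, the tier-2 fleet shutdown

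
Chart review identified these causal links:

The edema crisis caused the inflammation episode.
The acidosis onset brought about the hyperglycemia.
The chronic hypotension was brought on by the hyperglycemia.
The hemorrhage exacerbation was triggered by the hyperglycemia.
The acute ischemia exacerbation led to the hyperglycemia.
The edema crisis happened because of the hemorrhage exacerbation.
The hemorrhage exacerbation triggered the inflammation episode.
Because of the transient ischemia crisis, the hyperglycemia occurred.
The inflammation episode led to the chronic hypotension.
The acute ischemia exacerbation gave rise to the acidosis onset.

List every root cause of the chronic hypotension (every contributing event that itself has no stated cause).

Tracing upstream from the chronic hypotension: the chronic hypotension ← the hyperglycemia ← the acute ischemia exacerbation.
A separate upstream branch: the chronic hypotension ← the hyperglycemia ← the transient ischemia crisis.
Each of those chain origins has no stated cause.

the acute ischemia exacerbation, the transient ischemia crisis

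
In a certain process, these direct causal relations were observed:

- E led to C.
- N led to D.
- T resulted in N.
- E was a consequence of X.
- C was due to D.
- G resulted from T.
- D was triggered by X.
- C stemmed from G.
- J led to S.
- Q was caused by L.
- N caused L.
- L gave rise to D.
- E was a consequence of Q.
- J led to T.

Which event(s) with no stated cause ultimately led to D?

J, X

Tracing upstream from D: D ← N ← T ← J.
A separate upstream branch: D ← X.
Each of those chain origins has no stated cause.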